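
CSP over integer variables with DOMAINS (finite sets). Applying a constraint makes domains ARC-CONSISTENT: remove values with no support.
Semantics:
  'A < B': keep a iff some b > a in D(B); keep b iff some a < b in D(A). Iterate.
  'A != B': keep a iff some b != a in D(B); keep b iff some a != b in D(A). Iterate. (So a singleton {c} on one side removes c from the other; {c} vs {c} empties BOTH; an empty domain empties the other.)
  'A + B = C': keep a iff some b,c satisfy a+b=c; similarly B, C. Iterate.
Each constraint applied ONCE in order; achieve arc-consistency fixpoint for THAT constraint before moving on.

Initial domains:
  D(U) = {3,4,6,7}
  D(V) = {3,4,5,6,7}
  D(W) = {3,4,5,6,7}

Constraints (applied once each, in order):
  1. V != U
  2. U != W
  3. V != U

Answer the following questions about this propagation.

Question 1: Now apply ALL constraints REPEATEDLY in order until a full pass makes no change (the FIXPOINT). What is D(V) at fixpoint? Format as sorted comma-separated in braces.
pass 0 (initial): D(V)={3,4,5,6,7}
pass 1: no change
Fixpoint after 1 passes: D(V) = {3,4,5,6,7}

Answer: {3,4,5,6,7}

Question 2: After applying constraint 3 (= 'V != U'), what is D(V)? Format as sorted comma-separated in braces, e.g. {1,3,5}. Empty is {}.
Answer: {3,4,5,6,7}

Derivation:
Constraint 1 (V != U) on D(V)={3,4,5,6,7} D(U)={3,4,6,7}: no change
Constraint 2 (U != W) on D(U)={3,4,6,7} D(W)={3,4,5,6,7}: no change
Constraint 3 (V != U) on D(V)={3,4,5,6,7} D(U)={3,4,6,7}: no change
So after constraint 3: D(V) = {3,4,5,6,7}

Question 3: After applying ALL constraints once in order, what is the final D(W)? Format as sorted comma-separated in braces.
Answer: {3,4,5,6,7}

Derivation:
Constraint 1 (V != U) on D(V)={3,4,5,6,7} D(U)={3,4,6,7}: no change
Constraint 2 (U != W) on D(U)={3,4,6,7} D(W)={3,4,5,6,7}: no change
Constraint 3 (V != U) on D(V)={3,4,5,6,7} D(U)={3,4,6,7}: no change
So after all 3 constraints: D(W) = {3,4,5,6,7}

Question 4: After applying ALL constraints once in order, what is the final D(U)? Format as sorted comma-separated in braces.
Answer: {3,4,6,7}

Derivation:
Constraint 1 (V != U) on D(V)={3,4,5,6,7} D(U)={3,4,6,7}: no change
Constraint 2 (U != W) on D(U)={3,4,6,7} D(W)={3,4,5,6,7}: no change
Constraint 3 (V != U) on D(V)={3,4,5,6,7} D(U)={3,4,6,7}: no change
So after all 3 constraints: D(U) = {3,4,6,7}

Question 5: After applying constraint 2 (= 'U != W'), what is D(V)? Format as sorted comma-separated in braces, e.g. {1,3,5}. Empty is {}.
Constraint 1 (V != U) on D(V)={3,4,5,6,7} D(U)={3,4,6,7}: no change
Constraint 2 (U != W) on D(U)={3,4,6,7} D(W)={3,4,5,6,7}: no change
So after constraint 2: D(V) = {3,4,5,6,7}

Answer: {3,4,5,6,7}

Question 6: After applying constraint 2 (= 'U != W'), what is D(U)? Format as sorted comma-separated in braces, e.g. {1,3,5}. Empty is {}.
Answer: {3,4,6,7}

Derivation:
Constraint 1 (V != U) on D(V)={3,4,5,6,7} D(U)={3,4,6,7}: no change
Constraint 2 (U != W) on D(U)={3,4,6,7} D(W)={3,4,5,6,7}: no change
So after constraint 2: D(U) = {3,4,6,7}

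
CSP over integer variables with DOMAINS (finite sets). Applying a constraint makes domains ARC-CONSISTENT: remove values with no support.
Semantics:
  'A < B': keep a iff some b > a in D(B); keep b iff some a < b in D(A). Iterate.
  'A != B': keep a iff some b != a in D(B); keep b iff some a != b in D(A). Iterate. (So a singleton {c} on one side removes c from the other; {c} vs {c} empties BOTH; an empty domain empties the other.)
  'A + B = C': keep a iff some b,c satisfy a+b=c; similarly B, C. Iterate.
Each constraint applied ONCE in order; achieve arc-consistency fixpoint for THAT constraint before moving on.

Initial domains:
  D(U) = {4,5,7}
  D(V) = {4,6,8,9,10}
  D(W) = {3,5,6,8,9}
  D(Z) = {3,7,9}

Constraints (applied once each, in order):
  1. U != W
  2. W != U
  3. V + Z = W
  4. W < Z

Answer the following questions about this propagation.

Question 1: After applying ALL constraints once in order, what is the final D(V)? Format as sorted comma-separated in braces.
Constraint 1 (U != W) on D(U)={4,5,7} D(W)={3,5,6,8,9}: no change
Constraint 2 (W != U) on D(W)={3,5,6,8,9} D(U)={4,5,7}: no change
Constraint 3 (V + Z = W) on D(V)={4,6,8,9,10} D(Z)={3,7,9} D(W)={3,5,6,8,9}: V {4,6,8,9,10}->{6}; Z {3,7,9}->{3}; W {3,5,6,8,9}->{9}
Constraint 4 (W < Z) on D(W)={9} D(Z)={3}: W {9}->{}; Z {3}->{}
So after all 4 constraints: D(V) = {6}

Answer: {6}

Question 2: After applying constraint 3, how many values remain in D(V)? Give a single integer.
Constraint 1 (U != W) on D(U)={4,5,7} D(W)={3,5,6,8,9}: no change
Constraint 2 (W != U) on D(W)={3,5,6,8,9} D(U)={4,5,7}: no change
Constraint 3 (V + Z = W) on D(V)={4,6,8,9,10} D(Z)={3,7,9} D(W)={3,5,6,8,9}: V {4,6,8,9,10}->{6}; Z {3,7,9}->{3}; W {3,5,6,8,9}->{9}
So after constraint 3: D(V)={6}, size = 1

Answer: 1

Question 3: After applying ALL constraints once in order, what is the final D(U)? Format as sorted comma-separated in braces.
Constraint 1 (U != W) on D(U)={4,5,7} D(W)={3,5,6,8,9}: no change
Constraint 2 (W != U) on D(W)={3,5,6,8,9} D(U)={4,5,7}: no change
Constraint 3 (V + Z = W) on D(V)={4,6,8,9,10} D(Z)={3,7,9} D(W)={3,5,6,8,9}: V {4,6,8,9,10}->{6}; Z {3,7,9}->{3}; W {3,5,6,8,9}->{9}
Constraint 4 (W < Z) on D(W)={9} D(Z)={3}: W {9}->{}; Z {3}->{}
So after all 4 constraints: D(U) = {4,5,7}

Answer: {4,5,7}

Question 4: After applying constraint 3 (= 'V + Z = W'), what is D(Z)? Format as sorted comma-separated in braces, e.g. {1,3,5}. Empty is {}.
Constraint 1 (U != W) on D(U)={4,5,7} D(W)={3,5,6,8,9}: no change
Constraint 2 (W != U) on D(W)={3,5,6,8,9} D(U)={4,5,7}: no change
Constraint 3 (V + Z = W) on D(V)={4,6,8,9,10} D(Z)={3,7,9} D(W)={3,5,6,8,9}: V {4,6,8,9,10}->{6}; Z {3,7,9}->{3}; W {3,5,6,8,9}->{9}
So after constraint 3: D(Z) = {3}

Answer: {3}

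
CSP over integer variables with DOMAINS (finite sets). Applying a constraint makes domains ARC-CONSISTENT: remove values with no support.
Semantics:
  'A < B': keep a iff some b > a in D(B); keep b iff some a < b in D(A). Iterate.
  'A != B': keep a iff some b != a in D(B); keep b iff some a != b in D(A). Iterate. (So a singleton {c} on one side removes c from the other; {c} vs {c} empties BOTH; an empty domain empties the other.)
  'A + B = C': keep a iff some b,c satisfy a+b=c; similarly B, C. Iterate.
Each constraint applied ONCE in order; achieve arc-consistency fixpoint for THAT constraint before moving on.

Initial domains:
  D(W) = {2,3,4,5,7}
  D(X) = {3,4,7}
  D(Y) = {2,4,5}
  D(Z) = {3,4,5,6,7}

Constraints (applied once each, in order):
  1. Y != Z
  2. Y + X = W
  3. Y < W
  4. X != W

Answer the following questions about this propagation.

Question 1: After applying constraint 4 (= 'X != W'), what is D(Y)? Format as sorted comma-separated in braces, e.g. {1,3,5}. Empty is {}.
Answer: {2,4}

Derivation:
Constraint 1 (Y != Z) on D(Y)={2,4,5} D(Z)={3,4,5,6,7}: no change
Constraint 2 (Y + X = W) on D(Y)={2,4,5} D(X)={3,4,7} D(W)={2,3,4,5,7}: Y {2,4,5}->{2,4}; X {3,4,7}->{3}; W {2,3,4,5,7}->{5,7}
Constraint 3 (Y < W) on D(Y)={2,4} D(W)={5,7}: no change
Constraint 4 (X != W) on D(X)={3} D(W)={5,7}: no change
So after constraint 4: D(Y) = {2,4}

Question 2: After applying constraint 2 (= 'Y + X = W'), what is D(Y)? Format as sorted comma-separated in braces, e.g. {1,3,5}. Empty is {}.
Constraint 1 (Y != Z) on D(Y)={2,4,5} D(Z)={3,4,5,6,7}: no change
Constraint 2 (Y + X = W) on D(Y)={2,4,5} D(X)={3,4,7} D(W)={2,3,4,5,7}: Y {2,4,5}->{2,4}; X {3,4,7}->{3}; W {2,3,4,5,7}->{5,7}
So after constraint 2: D(Y) = {2,4}

Answer: {2,4}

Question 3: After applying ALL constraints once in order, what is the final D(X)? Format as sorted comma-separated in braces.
Answer: {3}

Derivation:
Constraint 1 (Y != Z) on D(Y)={2,4,5} D(Z)={3,4,5,6,7}: no change
Constraint 2 (Y + X = W) on D(Y)={2,4,5} D(X)={3,4,7} D(W)={2,3,4,5,7}: Y {2,4,5}->{2,4}; X {3,4,7}->{3}; W {2,3,4,5,7}->{5,7}
Constraint 3 (Y < W) on D(Y)={2,4} D(W)={5,7}: no change
Constraint 4 (X != W) on D(X)={3} D(W)={5,7}: no change
So after all 4 constraints: D(X) = {3}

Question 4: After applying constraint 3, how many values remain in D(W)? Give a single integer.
Answer: 2

Derivation:
Constraint 1 (Y != Z) on D(Y)={2,4,5} D(Z)={3,4,5,6,7}: no change
Constraint 2 (Y + X = W) on D(Y)={2,4,5} D(X)={3,4,7} D(W)={2,3,4,5,7}: Y {2,4,5}->{2,4}; X {3,4,7}->{3}; W {2,3,4,5,7}->{5,7}
Constraint 3 (Y < W) on D(Y)={2,4} D(W)={5,7}: no change
So after constraint 3: D(W)={5,7}, size = 2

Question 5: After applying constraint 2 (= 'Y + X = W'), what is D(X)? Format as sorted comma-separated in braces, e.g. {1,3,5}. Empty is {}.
Constraint 1 (Y != Z) on D(Y)={2,4,5} D(Z)={3,4,5,6,7}: no change
Constraint 2 (Y + X = W) on D(Y)={2,4,5} D(X)={3,4,7} D(W)={2,3,4,5,7}: Y {2,4,5}->{2,4}; X {3,4,7}->{3}; W {2,3,4,5,7}->{5,7}
So after constraint 2: D(X) = {3}

Answer: {3}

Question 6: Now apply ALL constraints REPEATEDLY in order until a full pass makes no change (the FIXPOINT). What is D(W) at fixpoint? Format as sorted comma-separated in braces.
Answer: {5,7}

Derivation:
pass 0 (initial): D(W)={2,3,4,5,7}
pass 1: W {2,3,4,5,7}->{5,7}; X {3,4,7}->{3}; Y {2,4,5}->{2,4}
pass 2: no change
Fixpoint after 2 passes: D(W) = {5,7}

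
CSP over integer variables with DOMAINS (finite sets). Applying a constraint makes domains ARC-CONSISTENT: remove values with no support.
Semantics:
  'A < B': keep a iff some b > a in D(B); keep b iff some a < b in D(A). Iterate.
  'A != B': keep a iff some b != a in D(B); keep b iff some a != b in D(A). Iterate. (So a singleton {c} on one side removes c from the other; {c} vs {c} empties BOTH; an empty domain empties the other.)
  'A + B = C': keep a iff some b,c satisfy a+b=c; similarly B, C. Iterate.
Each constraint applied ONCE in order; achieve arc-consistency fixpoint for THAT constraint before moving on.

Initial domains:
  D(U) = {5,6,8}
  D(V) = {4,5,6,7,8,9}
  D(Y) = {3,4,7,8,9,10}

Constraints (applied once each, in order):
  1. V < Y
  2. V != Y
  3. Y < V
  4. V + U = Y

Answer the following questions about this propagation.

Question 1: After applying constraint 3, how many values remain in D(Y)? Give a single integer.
Constraint 1 (V < Y) on D(V)={4,5,6,7,8,9} D(Y)={3,4,7,8,9,10}: Y {3,4,7,8,9,10}->{7,8,9,10}
Constraint 2 (V != Y) on D(V)={4,5,6,7,8,9} D(Y)={7,8,9,10}: no change
Constraint 3 (Y < V) on D(Y)={7,8,9,10} D(V)={4,5,6,7,8,9}: Y {7,8,9,10}->{7,8}; V {4,5,6,7,8,9}->{8,9}
So after constraint 3: D(Y)={7,8}, size = 2

Answer: 2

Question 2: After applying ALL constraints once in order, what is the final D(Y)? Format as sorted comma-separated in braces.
Constraint 1 (V < Y) on D(V)={4,5,6,7,8,9} D(Y)={3,4,7,8,9,10}: Y {3,4,7,8,9,10}->{7,8,9,10}
Constraint 2 (V != Y) on D(V)={4,5,6,7,8,9} D(Y)={7,8,9,10}: no change
Constraint 3 (Y < V) on D(Y)={7,8,9,10} D(V)={4,5,6,7,8,9}: Y {7,8,9,10}->{7,8}; V {4,5,6,7,8,9}->{8,9}
Constraint 4 (V + U = Y) on D(V)={8,9} D(U)={5,6,8} D(Y)={7,8}: V {8,9}->{}; U {5,6,8}->{}; Y {7,8}->{}
So after all 4 constraints: D(Y) = {}

Answer: {}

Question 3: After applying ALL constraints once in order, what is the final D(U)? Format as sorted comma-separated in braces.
Answer: {}

Derivation:
Constraint 1 (V < Y) on D(V)={4,5,6,7,8,9} D(Y)={3,4,7,8,9,10}: Y {3,4,7,8,9,10}->{7,8,9,10}
Constraint 2 (V != Y) on D(V)={4,5,6,7,8,9} D(Y)={7,8,9,10}: no change
Constraint 3 (Y < V) on D(Y)={7,8,9,10} D(V)={4,5,6,7,8,9}: Y {7,8,9,10}->{7,8}; V {4,5,6,7,8,9}->{8,9}
Constraint 4 (V + U = Y) on D(V)={8,9} D(U)={5,6,8} D(Y)={7,8}: V {8,9}->{}; U {5,6,8}->{}; Y {7,8}->{}
So after all 4 constraints: D(U) = {}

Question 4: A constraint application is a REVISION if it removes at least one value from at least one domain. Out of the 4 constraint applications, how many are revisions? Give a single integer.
Answer: 3

Derivation:
Constraint 1 (V < Y) on D(V)={4,5,6,7,8,9} D(Y)={3,4,7,8,9,10}: Y {3,4,7,8,9,10}->{7,8,9,10} => REVISION
Constraint 2 (V != Y) on D(V)={4,5,6,7,8,9} D(Y)={7,8,9,10}: no change => not a revision
Constraint 3 (Y < V) on D(Y)={7,8,9,10} D(V)={4,5,6,7,8,9}: Y {7,8,9,10}->{7,8}; V {4,5,6,7,8,9}->{8,9} => REVISION
Constraint 4 (V + U = Y) on D(V)={8,9} D(U)={5,6,8} D(Y)={7,8}: V {8,9}->{}; U {5,6,8}->{}; Y {7,8}->{} => REVISION
Total revisions = 3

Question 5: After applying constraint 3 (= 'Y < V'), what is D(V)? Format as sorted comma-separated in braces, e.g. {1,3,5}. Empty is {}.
Constraint 1 (V < Y) on D(V)={4,5,6,7,8,9} D(Y)={3,4,7,8,9,10}: Y {3,4,7,8,9,10}->{7,8,9,10}
Constraint 2 (V != Y) on D(V)={4,5,6,7,8,9} D(Y)={7,8,9,10}: no change
Constraint 3 (Y < V) on D(Y)={7,8,9,10} D(V)={4,5,6,7,8,9}: Y {7,8,9,10}->{7,8}; V {4,5,6,7,8,9}->{8,9}
So after constraint 3: D(V) = {8,9}

Answer: {8,9}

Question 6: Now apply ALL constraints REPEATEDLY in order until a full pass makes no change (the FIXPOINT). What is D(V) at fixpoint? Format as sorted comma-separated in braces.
pass 0 (initial): D(V)={4,5,6,7,8,9}
pass 1: U {5,6,8}->{}; V {4,5,6,7,8,9}->{}; Y {3,4,7,8,9,10}->{}
pass 2: no change
Fixpoint after 2 passes: D(V) = {}

Answer: {}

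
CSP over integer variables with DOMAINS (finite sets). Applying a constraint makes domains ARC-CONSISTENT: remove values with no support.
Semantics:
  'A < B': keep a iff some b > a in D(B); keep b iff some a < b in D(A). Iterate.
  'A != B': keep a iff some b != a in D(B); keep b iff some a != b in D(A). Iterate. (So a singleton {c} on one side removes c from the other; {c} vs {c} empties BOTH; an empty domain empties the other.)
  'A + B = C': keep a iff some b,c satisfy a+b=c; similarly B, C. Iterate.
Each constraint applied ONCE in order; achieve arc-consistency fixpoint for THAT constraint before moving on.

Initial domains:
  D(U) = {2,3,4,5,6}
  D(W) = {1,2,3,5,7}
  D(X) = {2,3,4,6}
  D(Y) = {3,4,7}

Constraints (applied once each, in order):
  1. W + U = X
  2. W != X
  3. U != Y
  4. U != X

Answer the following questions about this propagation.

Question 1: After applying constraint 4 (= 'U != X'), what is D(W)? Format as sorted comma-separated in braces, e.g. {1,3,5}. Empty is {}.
Constraint 1 (W + U = X) on D(W)={1,2,3,5,7} D(U)={2,3,4,5,6} D(X)={2,3,4,6}: W {1,2,3,5,7}->{1,2,3}; U {2,3,4,5,6}->{2,3,4,5}; X {2,3,4,6}->{3,4,6}
Constraint 2 (W != X) on D(W)={1,2,3} D(X)={3,4,6}: no change
Constraint 3 (U != Y) on D(U)={2,3,4,5} D(Y)={3,4,7}: no change
Constraint 4 (U != X) on D(U)={2,3,4,5} D(X)={3,4,6}: no change
So after constraint 4: D(W) = {1,2,3}

Answer: {1,2,3}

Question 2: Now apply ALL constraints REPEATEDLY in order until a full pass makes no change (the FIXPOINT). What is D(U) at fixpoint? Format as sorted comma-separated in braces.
Answer: {2,3,4,5}

Derivation:
pass 0 (initial): D(U)={2,3,4,5,6}
pass 1: U {2,3,4,5,6}->{2,3,4,5}; W {1,2,3,5,7}->{1,2,3}; X {2,3,4,6}->{3,4,6}
pass 2: no change
Fixpoint after 2 passes: D(U) = {2,3,4,5}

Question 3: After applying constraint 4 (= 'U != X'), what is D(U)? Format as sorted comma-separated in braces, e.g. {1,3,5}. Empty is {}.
Answer: {2,3,4,5}

Derivation:
Constraint 1 (W + U = X) on D(W)={1,2,3,5,7} D(U)={2,3,4,5,6} D(X)={2,3,4,6}: W {1,2,3,5,7}->{1,2,3}; U {2,3,4,5,6}->{2,3,4,5}; X {2,3,4,6}->{3,4,6}
Constraint 2 (W != X) on D(W)={1,2,3} D(X)={3,4,6}: no change
Constraint 3 (U != Y) on D(U)={2,3,4,5} D(Y)={3,4,7}: no change
Constraint 4 (U != X) on D(U)={2,3,4,5} D(X)={3,4,6}: no change
So after constraint 4: D(U) = {2,3,4,5}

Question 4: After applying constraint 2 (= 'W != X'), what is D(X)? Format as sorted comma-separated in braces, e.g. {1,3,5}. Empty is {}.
Constraint 1 (W + U = X) on D(W)={1,2,3,5,7} D(U)={2,3,4,5,6} D(X)={2,3,4,6}: W {1,2,3,5,7}->{1,2,3}; U {2,3,4,5,6}->{2,3,4,5}; X {2,3,4,6}->{3,4,6}
Constraint 2 (W != X) on D(W)={1,2,3} D(X)={3,4,6}: no change
So after constraint 2: D(X) = {3,4,6}

Answer: {3,4,6}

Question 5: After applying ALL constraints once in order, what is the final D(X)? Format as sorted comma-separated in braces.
Constraint 1 (W + U = X) on D(W)={1,2,3,5,7} D(U)={2,3,4,5,6} D(X)={2,3,4,6}: W {1,2,3,5,7}->{1,2,3}; U {2,3,4,5,6}->{2,3,4,5}; X {2,3,4,6}->{3,4,6}
Constraint 2 (W != X) on D(W)={1,2,3} D(X)={3,4,6}: no change
Constraint 3 (U != Y) on D(U)={2,3,4,5} D(Y)={3,4,7}: no change
Constraint 4 (U != X) on D(U)={2,3,4,5} D(X)={3,4,6}: no change
So after all 4 constraints: D(X) = {3,4,6}

Answer: {3,4,6}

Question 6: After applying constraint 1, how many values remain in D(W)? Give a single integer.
Answer: 3

Derivation:
Constraint 1 (W + U = X) on D(W)={1,2,3,5,7} D(U)={2,3,4,5,6} D(X)={2,3,4,6}: W {1,2,3,5,7}->{1,2,3}; U {2,3,4,5,6}->{2,3,4,5}; X {2,3,4,6}->{3,4,6}
So after constraint 1: D(W)={1,2,3}, size = 3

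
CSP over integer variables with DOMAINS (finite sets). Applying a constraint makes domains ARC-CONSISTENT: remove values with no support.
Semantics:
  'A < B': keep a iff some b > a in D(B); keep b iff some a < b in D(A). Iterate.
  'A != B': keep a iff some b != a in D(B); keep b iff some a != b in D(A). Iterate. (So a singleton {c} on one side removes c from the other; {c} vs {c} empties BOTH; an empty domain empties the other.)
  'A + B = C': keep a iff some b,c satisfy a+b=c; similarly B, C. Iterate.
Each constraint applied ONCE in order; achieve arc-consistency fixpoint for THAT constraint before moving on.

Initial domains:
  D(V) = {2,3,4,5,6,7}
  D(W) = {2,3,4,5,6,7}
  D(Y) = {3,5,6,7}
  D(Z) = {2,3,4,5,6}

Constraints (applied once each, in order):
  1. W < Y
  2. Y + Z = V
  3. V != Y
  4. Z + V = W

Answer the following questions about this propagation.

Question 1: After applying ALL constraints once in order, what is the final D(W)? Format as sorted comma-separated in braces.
Constraint 1 (W < Y) on D(W)={2,3,4,5,6,7} D(Y)={3,5,6,7}: W {2,3,4,5,6,7}->{2,3,4,5,6}
Constraint 2 (Y + Z = V) on D(Y)={3,5,6,7} D(Z)={2,3,4,5,6} D(V)={2,3,4,5,6,7}: Y {3,5,6,7}->{3,5}; Z {2,3,4,5,6}->{2,3,4}; V {2,3,4,5,6,7}->{5,6,7}
Constraint 3 (V != Y) on D(V)={5,6,7} D(Y)={3,5}: no change
Constraint 4 (Z + V = W) on D(Z)={2,3,4} D(V)={5,6,7} D(W)={2,3,4,5,6}: Z {2,3,4}->{}; V {5,6,7}->{}; W {2,3,4,5,6}->{}
So after all 4 constraints: D(W) = {}

Answer: {}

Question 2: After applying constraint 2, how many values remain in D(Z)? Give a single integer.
Constraint 1 (W < Y) on D(W)={2,3,4,5,6,7} D(Y)={3,5,6,7}: W {2,3,4,5,6,7}->{2,3,4,5,6}
Constraint 2 (Y + Z = V) on D(Y)={3,5,6,7} D(Z)={2,3,4,5,6} D(V)={2,3,4,5,6,7}: Y {3,5,6,7}->{3,5}; Z {2,3,4,5,6}->{2,3,4}; V {2,3,4,5,6,7}->{5,6,7}
So after constraint 2: D(Z)={2,3,4}, size = 3

Answer: 3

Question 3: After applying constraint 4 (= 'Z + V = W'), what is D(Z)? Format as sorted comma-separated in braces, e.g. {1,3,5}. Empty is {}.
Answer: {}

Derivation:
Constraint 1 (W < Y) on D(W)={2,3,4,5,6,7} D(Y)={3,5,6,7}: W {2,3,4,5,6,7}->{2,3,4,5,6}
Constraint 2 (Y + Z = V) on D(Y)={3,5,6,7} D(Z)={2,3,4,5,6} D(V)={2,3,4,5,6,7}: Y {3,5,6,7}->{3,5}; Z {2,3,4,5,6}->{2,3,4}; V {2,3,4,5,6,7}->{5,6,7}
Constraint 3 (V != Y) on D(V)={5,6,7} D(Y)={3,5}: no change
Constraint 4 (Z + V = W) on D(Z)={2,3,4} D(V)={5,6,7} D(W)={2,3,4,5,6}: Z {2,3,4}->{}; V {5,6,7}->{}; W {2,3,4,5,6}->{}
So after constraint 4: D(Z) = {}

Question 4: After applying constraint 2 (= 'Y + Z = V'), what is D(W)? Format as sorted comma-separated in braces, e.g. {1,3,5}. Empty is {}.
Constraint 1 (W < Y) on D(W)={2,3,4,5,6,7} D(Y)={3,5,6,7}: W {2,3,4,5,6,7}->{2,3,4,5,6}
Constraint 2 (Y + Z = V) on D(Y)={3,5,6,7} D(Z)={2,3,4,5,6} D(V)={2,3,4,5,6,7}: Y {3,5,6,7}->{3,5}; Z {2,3,4,5,6}->{2,3,4}; V {2,3,4,5,6,7}->{5,6,7}
So after constraint 2: D(W) = {2,3,4,5,6}

Answer: {2,3,4,5,6}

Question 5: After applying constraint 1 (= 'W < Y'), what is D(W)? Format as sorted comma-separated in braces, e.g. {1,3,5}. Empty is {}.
Constraint 1 (W < Y) on D(W)={2,3,4,5,6,7} D(Y)={3,5,6,7}: W {2,3,4,5,6,7}->{2,3,4,5,6}
So after constraint 1: D(W) = {2,3,4,5,6}

Answer: {2,3,4,5,6}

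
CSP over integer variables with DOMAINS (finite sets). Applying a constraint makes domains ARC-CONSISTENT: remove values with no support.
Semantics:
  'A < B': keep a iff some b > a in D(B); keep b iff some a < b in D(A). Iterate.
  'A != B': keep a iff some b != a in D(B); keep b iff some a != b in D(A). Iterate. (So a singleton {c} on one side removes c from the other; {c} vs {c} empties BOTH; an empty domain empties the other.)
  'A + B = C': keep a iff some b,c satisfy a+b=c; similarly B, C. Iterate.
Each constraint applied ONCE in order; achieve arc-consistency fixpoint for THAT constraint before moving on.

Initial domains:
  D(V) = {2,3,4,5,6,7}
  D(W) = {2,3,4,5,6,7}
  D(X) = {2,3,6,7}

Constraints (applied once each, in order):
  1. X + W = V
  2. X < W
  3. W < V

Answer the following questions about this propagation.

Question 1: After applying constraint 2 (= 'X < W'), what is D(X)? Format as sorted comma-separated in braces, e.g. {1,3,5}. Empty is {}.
Constraint 1 (X + W = V) on D(X)={2,3,6,7} D(W)={2,3,4,5,6,7} D(V)={2,3,4,5,6,7}: X {2,3,6,7}->{2,3}; W {2,3,4,5,6,7}->{2,3,4,5}; V {2,3,4,5,6,7}->{4,5,6,7}
Constraint 2 (X < W) on D(X)={2,3} D(W)={2,3,4,5}: W {2,3,4,5}->{3,4,5}
So after constraint 2: D(X) = {2,3}

Answer: {2,3}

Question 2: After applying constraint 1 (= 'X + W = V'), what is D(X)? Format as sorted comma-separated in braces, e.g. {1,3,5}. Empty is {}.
Answer: {2,3}

Derivation:
Constraint 1 (X + W = V) on D(X)={2,3,6,7} D(W)={2,3,4,5,6,7} D(V)={2,3,4,5,6,7}: X {2,3,6,7}->{2,3}; W {2,3,4,5,6,7}->{2,3,4,5}; V {2,3,4,5,6,7}->{4,5,6,7}
So after constraint 1: D(X) = {2,3}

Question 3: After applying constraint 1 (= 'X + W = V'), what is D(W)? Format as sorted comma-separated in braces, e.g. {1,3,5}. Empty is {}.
Answer: {2,3,4,5}

Derivation:
Constraint 1 (X + W = V) on D(X)={2,3,6,7} D(W)={2,3,4,5,6,7} D(V)={2,3,4,5,6,7}: X {2,3,6,7}->{2,3}; W {2,3,4,5,6,7}->{2,3,4,5}; V {2,3,4,5,6,7}->{4,5,6,7}
So after constraint 1: D(W) = {2,3,4,5}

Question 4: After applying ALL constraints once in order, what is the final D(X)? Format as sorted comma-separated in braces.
Constraint 1 (X + W = V) on D(X)={2,3,6,7} D(W)={2,3,4,5,6,7} D(V)={2,3,4,5,6,7}: X {2,3,6,7}->{2,3}; W {2,3,4,5,6,7}->{2,3,4,5}; V {2,3,4,5,6,7}->{4,5,6,7}
Constraint 2 (X < W) on D(X)={2,3} D(W)={2,3,4,5}: W {2,3,4,5}->{3,4,5}
Constraint 3 (W < V) on D(W)={3,4,5} D(V)={4,5,6,7}: no change
So after all 3 constraints: D(X) = {2,3}

Answer: {2,3}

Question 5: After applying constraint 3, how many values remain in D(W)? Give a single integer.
Answer: 3

Derivation:
Constraint 1 (X + W = V) on D(X)={2,3,6,7} D(W)={2,3,4,5,6,7} D(V)={2,3,4,5,6,7}: X {2,3,6,7}->{2,3}; W {2,3,4,5,6,7}->{2,3,4,5}; V {2,3,4,5,6,7}->{4,5,6,7}
Constraint 2 (X < W) on D(X)={2,3} D(W)={2,3,4,5}: W {2,3,4,5}->{3,4,5}
Constraint 3 (W < V) on D(W)={3,4,5} D(V)={4,5,6,7}: no change
So after constraint 3: D(W)={3,4,5}, size = 3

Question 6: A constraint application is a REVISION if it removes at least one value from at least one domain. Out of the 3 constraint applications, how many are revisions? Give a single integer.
Constraint 1 (X + W = V) on D(X)={2,3,6,7} D(W)={2,3,4,5,6,7} D(V)={2,3,4,5,6,7}: X {2,3,6,7}->{2,3}; W {2,3,4,5,6,7}->{2,3,4,5}; V {2,3,4,5,6,7}->{4,5,6,7} => REVISION
Constraint 2 (X < W) on D(X)={2,3} D(W)={2,3,4,5}: W {2,3,4,5}->{3,4,5} => REVISION
Constraint 3 (W < V) on D(W)={3,4,5} D(V)={4,5,6,7}: no change => not a revision
Total revisions = 2

Answer: 2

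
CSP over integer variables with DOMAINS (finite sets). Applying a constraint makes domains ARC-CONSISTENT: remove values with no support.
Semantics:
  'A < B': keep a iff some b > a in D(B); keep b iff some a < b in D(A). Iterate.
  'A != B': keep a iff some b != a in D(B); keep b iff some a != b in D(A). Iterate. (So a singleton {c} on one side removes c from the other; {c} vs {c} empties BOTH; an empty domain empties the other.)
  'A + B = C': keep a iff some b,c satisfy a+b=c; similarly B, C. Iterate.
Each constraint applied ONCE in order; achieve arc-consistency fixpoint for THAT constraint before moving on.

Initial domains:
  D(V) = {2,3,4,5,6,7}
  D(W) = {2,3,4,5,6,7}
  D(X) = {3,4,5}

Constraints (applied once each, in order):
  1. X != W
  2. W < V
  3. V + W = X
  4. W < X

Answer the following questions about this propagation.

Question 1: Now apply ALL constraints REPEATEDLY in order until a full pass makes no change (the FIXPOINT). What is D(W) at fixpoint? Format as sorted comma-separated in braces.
pass 0 (initial): D(W)={2,3,4,5,6,7}
pass 1: V {2,3,4,5,6,7}->{3}; W {2,3,4,5,6,7}->{2}; X {3,4,5}->{5}
pass 2: no change
Fixpoint after 2 passes: D(W) = {2}

Answer: {2}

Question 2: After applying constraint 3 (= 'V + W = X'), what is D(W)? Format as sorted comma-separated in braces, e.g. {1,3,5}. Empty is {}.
Answer: {2}

Derivation:
Constraint 1 (X != W) on D(X)={3,4,5} D(W)={2,3,4,5,6,7}: no change
Constraint 2 (W < V) on D(W)={2,3,4,5,6,7} D(V)={2,3,4,5,6,7}: W {2,3,4,5,6,7}->{2,3,4,5,6}; V {2,3,4,5,6,7}->{3,4,5,6,7}
Constraint 3 (V + W = X) on D(V)={3,4,5,6,7} D(W)={2,3,4,5,6} D(X)={3,4,5}: V {3,4,5,6,7}->{3}; W {2,3,4,5,6}->{2}; X {3,4,5}->{5}
So after constraint 3: D(W) = {2}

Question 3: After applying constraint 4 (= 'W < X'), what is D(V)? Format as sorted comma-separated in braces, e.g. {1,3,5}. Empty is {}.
Answer: {3}

Derivation:
Constraint 1 (X != W) on D(X)={3,4,5} D(W)={2,3,4,5,6,7}: no change
Constraint 2 (W < V) on D(W)={2,3,4,5,6,7} D(V)={2,3,4,5,6,7}: W {2,3,4,5,6,7}->{2,3,4,5,6}; V {2,3,4,5,6,7}->{3,4,5,6,7}
Constraint 3 (V + W = X) on D(V)={3,4,5,6,7} D(W)={2,3,4,5,6} D(X)={3,4,5}: V {3,4,5,6,7}->{3}; W {2,3,4,5,6}->{2}; X {3,4,5}->{5}
Constraint 4 (W < X) on D(W)={2} D(X)={5}: no change
So after constraint 4: D(V) = {3}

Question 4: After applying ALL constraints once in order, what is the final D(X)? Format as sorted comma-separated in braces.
Constraint 1 (X != W) on D(X)={3,4,5} D(W)={2,3,4,5,6,7}: no change
Constraint 2 (W < V) on D(W)={2,3,4,5,6,7} D(V)={2,3,4,5,6,7}: W {2,3,4,5,6,7}->{2,3,4,5,6}; V {2,3,4,5,6,7}->{3,4,5,6,7}
Constraint 3 (V + W = X) on D(V)={3,4,5,6,7} D(W)={2,3,4,5,6} D(X)={3,4,5}: V {3,4,5,6,7}->{3}; W {2,3,4,5,6}->{2}; X {3,4,5}->{5}
Constraint 4 (W < X) on D(W)={2} D(X)={5}: no change
So after all 4 constraints: D(X) = {5}

Answer: {5}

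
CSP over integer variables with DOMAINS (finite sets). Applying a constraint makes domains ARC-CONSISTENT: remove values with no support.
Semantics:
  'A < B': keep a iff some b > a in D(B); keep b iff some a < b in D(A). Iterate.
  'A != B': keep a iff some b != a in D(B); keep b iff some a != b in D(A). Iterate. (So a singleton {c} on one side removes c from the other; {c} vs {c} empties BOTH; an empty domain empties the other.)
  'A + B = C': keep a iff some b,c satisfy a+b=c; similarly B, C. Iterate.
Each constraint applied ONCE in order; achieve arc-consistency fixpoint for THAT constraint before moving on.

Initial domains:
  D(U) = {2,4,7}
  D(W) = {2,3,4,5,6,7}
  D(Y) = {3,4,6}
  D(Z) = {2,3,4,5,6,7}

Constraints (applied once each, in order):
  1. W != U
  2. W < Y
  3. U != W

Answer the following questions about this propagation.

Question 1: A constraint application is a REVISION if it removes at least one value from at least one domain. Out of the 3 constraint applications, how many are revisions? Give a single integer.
Constraint 1 (W != U) on D(W)={2,3,4,5,6,7} D(U)={2,4,7}: no change => not a revision
Constraint 2 (W < Y) on D(W)={2,3,4,5,6,7} D(Y)={3,4,6}: W {2,3,4,5,6,7}->{2,3,4,5} => REVISION
Constraint 3 (U != W) on D(U)={2,4,7} D(W)={2,3,4,5}: no change => not a revision
Total revisions = 1

Answer: 1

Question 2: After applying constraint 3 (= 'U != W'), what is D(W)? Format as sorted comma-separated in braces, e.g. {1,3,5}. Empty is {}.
Answer: {2,3,4,5}

Derivation:
Constraint 1 (W != U) on D(W)={2,3,4,5,6,7} D(U)={2,4,7}: no change
Constraint 2 (W < Y) on D(W)={2,3,4,5,6,7} D(Y)={3,4,6}: W {2,3,4,5,6,7}->{2,3,4,5}
Constraint 3 (U != W) on D(U)={2,4,7} D(W)={2,3,4,5}: no change
So after constraint 3: D(W) = {2,3,4,5}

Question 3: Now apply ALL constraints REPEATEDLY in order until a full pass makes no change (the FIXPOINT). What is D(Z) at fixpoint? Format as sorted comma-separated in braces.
Answer: {2,3,4,5,6,7}

Derivation:
pass 0 (initial): D(Z)={2,3,4,5,6,7}
pass 1: W {2,3,4,5,6,7}->{2,3,4,5}
pass 2: no change
Fixpoint after 2 passes: D(Z) = {2,3,4,5,6,7}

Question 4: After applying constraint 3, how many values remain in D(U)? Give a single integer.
Constraint 1 (W != U) on D(W)={2,3,4,5,6,7} D(U)={2,4,7}: no change
Constraint 2 (W < Y) on D(W)={2,3,4,5,6,7} D(Y)={3,4,6}: W {2,3,4,5,6,7}->{2,3,4,5}
Constraint 3 (U != W) on D(U)={2,4,7} D(W)={2,3,4,5}: no change
So after constraint 3: D(U)={2,4,7}, size = 3

Answer: 3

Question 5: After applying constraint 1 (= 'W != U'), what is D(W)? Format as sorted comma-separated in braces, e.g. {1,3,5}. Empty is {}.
Answer: {2,3,4,5,6,7}

Derivation:
Constraint 1 (W != U) on D(W)={2,3,4,5,6,7} D(U)={2,4,7}: no change
So after constraint 1: D(W) = {2,3,4,5,6,7}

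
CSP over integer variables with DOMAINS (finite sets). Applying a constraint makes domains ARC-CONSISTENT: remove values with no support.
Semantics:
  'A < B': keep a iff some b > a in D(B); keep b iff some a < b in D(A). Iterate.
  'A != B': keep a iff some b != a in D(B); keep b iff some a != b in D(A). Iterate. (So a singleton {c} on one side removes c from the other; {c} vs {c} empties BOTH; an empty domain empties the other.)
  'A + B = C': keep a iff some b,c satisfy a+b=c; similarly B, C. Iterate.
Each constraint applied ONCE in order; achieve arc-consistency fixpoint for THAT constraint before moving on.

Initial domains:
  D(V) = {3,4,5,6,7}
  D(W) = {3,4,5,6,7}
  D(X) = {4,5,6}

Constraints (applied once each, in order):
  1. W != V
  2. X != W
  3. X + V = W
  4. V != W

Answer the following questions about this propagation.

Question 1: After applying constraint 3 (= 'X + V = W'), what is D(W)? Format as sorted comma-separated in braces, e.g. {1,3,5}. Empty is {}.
Constraint 1 (W != V) on D(W)={3,4,5,6,7} D(V)={3,4,5,6,7}: no change
Constraint 2 (X != W) on D(X)={4,5,6} D(W)={3,4,5,6,7}: no change
Constraint 3 (X + V = W) on D(X)={4,5,6} D(V)={3,4,5,6,7} D(W)={3,4,5,6,7}: X {4,5,6}->{4}; V {3,4,5,6,7}->{3}; W {3,4,5,6,7}->{7}
So after constraint 3: D(W) = {7}

Answer: {7}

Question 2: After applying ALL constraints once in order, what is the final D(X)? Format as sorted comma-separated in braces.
Constraint 1 (W != V) on D(W)={3,4,5,6,7} D(V)={3,4,5,6,7}: no change
Constraint 2 (X != W) on D(X)={4,5,6} D(W)={3,4,5,6,7}: no change
Constraint 3 (X + V = W) on D(X)={4,5,6} D(V)={3,4,5,6,7} D(W)={3,4,5,6,7}: X {4,5,6}->{4}; V {3,4,5,6,7}->{3}; W {3,4,5,6,7}->{7}
Constraint 4 (V != W) on D(V)={3} D(W)={7}: no change
So after all 4 constraints: D(X) = {4}

Answer: {4}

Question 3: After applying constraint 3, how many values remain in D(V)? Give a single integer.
Answer: 1

Derivation:
Constraint 1 (W != V) on D(W)={3,4,5,6,7} D(V)={3,4,5,6,7}: no change
Constraint 2 (X != W) on D(X)={4,5,6} D(W)={3,4,5,6,7}: no change
Constraint 3 (X + V = W) on D(X)={4,5,6} D(V)={3,4,5,6,7} D(W)={3,4,5,6,7}: X {4,5,6}->{4}; V {3,4,5,6,7}->{3}; W {3,4,5,6,7}->{7}
So after constraint 3: D(V)={3}, size = 1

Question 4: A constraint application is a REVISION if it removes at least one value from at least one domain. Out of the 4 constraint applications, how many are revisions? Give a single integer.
Constraint 1 (W != V) on D(W)={3,4,5,6,7} D(V)={3,4,5,6,7}: no change => not a revision
Constraint 2 (X != W) on D(X)={4,5,6} D(W)={3,4,5,6,7}: no change => not a revision
Constraint 3 (X + V = W) on D(X)={4,5,6} D(V)={3,4,5,6,7} D(W)={3,4,5,6,7}: X {4,5,6}->{4}; V {3,4,5,6,7}->{3}; W {3,4,5,6,7}->{7} => REVISION
Constraint 4 (V != W) on D(V)={3} D(W)={7}: no change => not a revision
Total revisions = 1

Answer: 1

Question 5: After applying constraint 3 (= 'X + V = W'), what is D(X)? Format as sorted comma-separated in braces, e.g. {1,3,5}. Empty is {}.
Answer: {4}

Derivation:
Constraint 1 (W != V) on D(W)={3,4,5,6,7} D(V)={3,4,5,6,7}: no change
Constraint 2 (X != W) on D(X)={4,5,6} D(W)={3,4,5,6,7}: no change
Constraint 3 (X + V = W) on D(X)={4,5,6} D(V)={3,4,5,6,7} D(W)={3,4,5,6,7}: X {4,5,6}->{4}; V {3,4,5,6,7}->{3}; W {3,4,5,6,7}->{7}
So after constraint 3: D(X) = {4}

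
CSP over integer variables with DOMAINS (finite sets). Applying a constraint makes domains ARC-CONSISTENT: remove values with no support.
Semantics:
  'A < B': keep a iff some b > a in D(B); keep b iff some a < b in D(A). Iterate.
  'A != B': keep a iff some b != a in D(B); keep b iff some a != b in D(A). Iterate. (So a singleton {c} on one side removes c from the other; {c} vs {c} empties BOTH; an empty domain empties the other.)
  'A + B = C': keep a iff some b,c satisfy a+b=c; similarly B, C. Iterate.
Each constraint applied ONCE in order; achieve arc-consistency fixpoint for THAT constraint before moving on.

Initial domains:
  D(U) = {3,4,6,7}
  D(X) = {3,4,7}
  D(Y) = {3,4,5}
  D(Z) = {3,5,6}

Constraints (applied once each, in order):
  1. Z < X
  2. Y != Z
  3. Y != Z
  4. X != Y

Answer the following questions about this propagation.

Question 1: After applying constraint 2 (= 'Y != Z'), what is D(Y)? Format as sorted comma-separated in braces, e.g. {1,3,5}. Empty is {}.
Constraint 1 (Z < X) on D(Z)={3,5,6} D(X)={3,4,7}: X {3,4,7}->{4,7}
Constraint 2 (Y != Z) on D(Y)={3,4,5} D(Z)={3,5,6}: no change
So after constraint 2: D(Y) = {3,4,5}

Answer: {3,4,5}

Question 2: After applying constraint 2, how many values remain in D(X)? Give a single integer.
Answer: 2

Derivation:
Constraint 1 (Z < X) on D(Z)={3,5,6} D(X)={3,4,7}: X {3,4,7}->{4,7}
Constraint 2 (Y != Z) on D(Y)={3,4,5} D(Z)={3,5,6}: no change
So after constraint 2: D(X)={4,7}, size = 2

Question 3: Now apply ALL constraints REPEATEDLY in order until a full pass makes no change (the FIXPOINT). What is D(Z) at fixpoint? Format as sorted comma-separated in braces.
Answer: {3,5,6}

Derivation:
pass 0 (initial): D(Z)={3,5,6}
pass 1: X {3,4,7}->{4,7}
pass 2: no change
Fixpoint after 2 passes: D(Z) = {3,5,6}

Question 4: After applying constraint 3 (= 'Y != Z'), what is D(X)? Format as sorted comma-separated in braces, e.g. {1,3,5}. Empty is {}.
Answer: {4,7}

Derivation:
Constraint 1 (Z < X) on D(Z)={3,5,6} D(X)={3,4,7}: X {3,4,7}->{4,7}
Constraint 2 (Y != Z) on D(Y)={3,4,5} D(Z)={3,5,6}: no change
Constraint 3 (Y != Z) on D(Y)={3,4,5} D(Z)={3,5,6}: no change
So after constraint 3: D(X) = {4,7}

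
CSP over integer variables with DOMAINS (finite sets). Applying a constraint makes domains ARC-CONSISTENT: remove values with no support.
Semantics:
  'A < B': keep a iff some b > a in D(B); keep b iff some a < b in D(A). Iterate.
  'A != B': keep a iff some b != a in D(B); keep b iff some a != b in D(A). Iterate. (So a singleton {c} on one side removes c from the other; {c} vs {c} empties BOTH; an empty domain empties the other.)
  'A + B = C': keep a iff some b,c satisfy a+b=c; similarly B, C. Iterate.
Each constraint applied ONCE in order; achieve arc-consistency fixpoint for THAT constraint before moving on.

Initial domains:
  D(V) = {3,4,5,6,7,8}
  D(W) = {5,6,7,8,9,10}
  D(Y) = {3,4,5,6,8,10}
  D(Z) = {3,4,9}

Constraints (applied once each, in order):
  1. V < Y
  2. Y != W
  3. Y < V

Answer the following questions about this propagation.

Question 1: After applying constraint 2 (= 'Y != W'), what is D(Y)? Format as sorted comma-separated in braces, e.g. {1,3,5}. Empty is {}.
Answer: {4,5,6,8,10}

Derivation:
Constraint 1 (V < Y) on D(V)={3,4,5,6,7,8} D(Y)={3,4,5,6,8,10}: Y {3,4,5,6,8,10}->{4,5,6,8,10}
Constraint 2 (Y != W) on D(Y)={4,5,6,8,10} D(W)={5,6,7,8,9,10}: no change
So after constraint 2: D(Y) = {4,5,6,8,10}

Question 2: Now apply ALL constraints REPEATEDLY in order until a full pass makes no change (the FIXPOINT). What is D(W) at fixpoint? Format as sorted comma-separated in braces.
Answer: {}

Derivation:
pass 0 (initial): D(W)={5,6,7,8,9,10}
pass 1: V {3,4,5,6,7,8}->{5,6,7,8}; Y {3,4,5,6,8,10}->{4,5,6}
pass 2: V {5,6,7,8}->{}; W {5,6,7,8,9,10}->{5,7,8,9,10}; Y {4,5,6}->{}
pass 3: W {5,7,8,9,10}->{}
pass 4: no change
Fixpoint after 4 passes: D(W) = {}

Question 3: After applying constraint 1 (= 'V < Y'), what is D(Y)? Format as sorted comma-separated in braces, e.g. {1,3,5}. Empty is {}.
Answer: {4,5,6,8,10}

Derivation:
Constraint 1 (V < Y) on D(V)={3,4,5,6,7,8} D(Y)={3,4,5,6,8,10}: Y {3,4,5,6,8,10}->{4,5,6,8,10}
So after constraint 1: D(Y) = {4,5,6,8,10}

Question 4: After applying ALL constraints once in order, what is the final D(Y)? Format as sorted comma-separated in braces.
Constraint 1 (V < Y) on D(V)={3,4,5,6,7,8} D(Y)={3,4,5,6,8,10}: Y {3,4,5,6,8,10}->{4,5,6,8,10}
Constraint 2 (Y != W) on D(Y)={4,5,6,8,10} D(W)={5,6,7,8,9,10}: no change
Constraint 3 (Y < V) on D(Y)={4,5,6,8,10} D(V)={3,4,5,6,7,8}: Y {4,5,6,8,10}->{4,5,6}; V {3,4,5,6,7,8}->{5,6,7,8}
So after all 3 constraints: D(Y) = {4,5,6}

Answer: {4,5,6}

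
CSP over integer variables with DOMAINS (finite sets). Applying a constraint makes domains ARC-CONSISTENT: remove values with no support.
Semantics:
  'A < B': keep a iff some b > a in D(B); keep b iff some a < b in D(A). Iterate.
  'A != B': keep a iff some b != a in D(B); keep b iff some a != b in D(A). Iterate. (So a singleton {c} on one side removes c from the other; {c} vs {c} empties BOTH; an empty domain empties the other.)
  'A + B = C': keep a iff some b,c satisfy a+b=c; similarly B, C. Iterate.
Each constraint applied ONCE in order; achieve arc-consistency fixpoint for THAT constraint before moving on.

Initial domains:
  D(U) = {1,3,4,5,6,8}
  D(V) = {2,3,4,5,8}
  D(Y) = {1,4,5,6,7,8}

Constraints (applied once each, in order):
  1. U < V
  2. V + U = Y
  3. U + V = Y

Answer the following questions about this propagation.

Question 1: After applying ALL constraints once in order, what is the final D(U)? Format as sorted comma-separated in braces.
Answer: {1,3,4,5,6}

Derivation:
Constraint 1 (U < V) on D(U)={1,3,4,5,6,8} D(V)={2,3,4,5,8}: U {1,3,4,5,6,8}->{1,3,4,5,6}
Constraint 2 (V + U = Y) on D(V)={2,3,4,5,8} D(U)={1,3,4,5,6} D(Y)={1,4,5,6,7,8}: V {2,3,4,5,8}->{2,3,4,5}; Y {1,4,5,6,7,8}->{4,5,6,7,8}
Constraint 3 (U + V = Y) on D(U)={1,3,4,5,6} D(V)={2,3,4,5} D(Y)={4,5,6,7,8}: no change
So after all 3 constraints: D(U) = {1,3,4,5,6}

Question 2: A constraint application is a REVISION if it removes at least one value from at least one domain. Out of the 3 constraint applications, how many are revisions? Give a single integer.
Answer: 2

Derivation:
Constraint 1 (U < V) on D(U)={1,3,4,5,6,8} D(V)={2,3,4,5,8}: U {1,3,4,5,6,8}->{1,3,4,5,6} => REVISION
Constraint 2 (V + U = Y) on D(V)={2,3,4,5,8} D(U)={1,3,4,5,6} D(Y)={1,4,5,6,7,8}: V {2,3,4,5,8}->{2,3,4,5}; Y {1,4,5,6,7,8}->{4,5,6,7,8} => REVISION
Constraint 3 (U + V = Y) on D(U)={1,3,4,5,6} D(V)={2,3,4,5} D(Y)={4,5,6,7,8}: no change => not a revision
Total revisions = 2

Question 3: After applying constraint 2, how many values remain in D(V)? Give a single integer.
Answer: 4

Derivation:
Constraint 1 (U < V) on D(U)={1,3,4,5,6,8} D(V)={2,3,4,5,8}: U {1,3,4,5,6,8}->{1,3,4,5,6}
Constraint 2 (V + U = Y) on D(V)={2,3,4,5,8} D(U)={1,3,4,5,6} D(Y)={1,4,5,6,7,8}: V {2,3,4,5,8}->{2,3,4,5}; Y {1,4,5,6,7,8}->{4,5,6,7,8}
So after constraint 2: D(V)={2,3,4,5}, size = 4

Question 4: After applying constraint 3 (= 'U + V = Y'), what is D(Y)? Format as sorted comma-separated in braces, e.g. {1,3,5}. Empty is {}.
Answer: {4,5,6,7,8}

Derivation:
Constraint 1 (U < V) on D(U)={1,3,4,5,6,8} D(V)={2,3,4,5,8}: U {1,3,4,5,6,8}->{1,3,4,5,6}
Constraint 2 (V + U = Y) on D(V)={2,3,4,5,8} D(U)={1,3,4,5,6} D(Y)={1,4,5,6,7,8}: V {2,3,4,5,8}->{2,3,4,5}; Y {1,4,5,6,7,8}->{4,5,6,7,8}
Constraint 3 (U + V = Y) on D(U)={1,3,4,5,6} D(V)={2,3,4,5} D(Y)={4,5,6,7,8}: no change
So after constraint 3: D(Y) = {4,5,6,7,8}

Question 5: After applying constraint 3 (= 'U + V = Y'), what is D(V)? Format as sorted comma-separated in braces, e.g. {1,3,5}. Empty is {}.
Answer: {2,3,4,5}

Derivation:
Constraint 1 (U < V) on D(U)={1,3,4,5,6,8} D(V)={2,3,4,5,8}: U {1,3,4,5,6,8}->{1,3,4,5,6}
Constraint 2 (V + U = Y) on D(V)={2,3,4,5,8} D(U)={1,3,4,5,6} D(Y)={1,4,5,6,7,8}: V {2,3,4,5,8}->{2,3,4,5}; Y {1,4,5,6,7,8}->{4,5,6,7,8}
Constraint 3 (U + V = Y) on D(U)={1,3,4,5,6} D(V)={2,3,4,5} D(Y)={4,5,6,7,8}: no change
So after constraint 3: D(V) = {2,3,4,5}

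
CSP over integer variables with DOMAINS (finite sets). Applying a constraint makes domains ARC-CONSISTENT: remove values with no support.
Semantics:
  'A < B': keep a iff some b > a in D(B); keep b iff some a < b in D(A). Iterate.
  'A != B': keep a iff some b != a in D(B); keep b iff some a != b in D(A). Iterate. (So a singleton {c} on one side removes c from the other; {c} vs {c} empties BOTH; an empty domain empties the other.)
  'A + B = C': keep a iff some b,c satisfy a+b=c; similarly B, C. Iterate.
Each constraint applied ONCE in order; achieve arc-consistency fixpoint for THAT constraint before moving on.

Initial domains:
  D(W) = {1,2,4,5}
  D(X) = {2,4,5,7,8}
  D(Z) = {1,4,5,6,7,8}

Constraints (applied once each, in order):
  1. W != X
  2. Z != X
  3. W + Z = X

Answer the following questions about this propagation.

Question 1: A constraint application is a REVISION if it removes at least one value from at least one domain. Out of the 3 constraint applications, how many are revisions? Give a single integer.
Constraint 1 (W != X) on D(W)={1,2,4,5} D(X)={2,4,5,7,8}: no change => not a revision
Constraint 2 (Z != X) on D(Z)={1,4,5,6,7,8} D(X)={2,4,5,7,8}: no change => not a revision
Constraint 3 (W + Z = X) on D(W)={1,2,4,5} D(Z)={1,4,5,6,7,8} D(X)={2,4,5,7,8}: W {1,2,4,5}->{1,2,4}; Z {1,4,5,6,7,8}->{1,4,5,6,7}; X {2,4,5,7,8}->{2,5,7,8} => REVISION
Total revisions = 1

Answer: 1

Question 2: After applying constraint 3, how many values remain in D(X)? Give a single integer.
Answer: 4

Derivation:
Constraint 1 (W != X) on D(W)={1,2,4,5} D(X)={2,4,5,7,8}: no change
Constraint 2 (Z != X) on D(Z)={1,4,5,6,7,8} D(X)={2,4,5,7,8}: no change
Constraint 3 (W + Z = X) on D(W)={1,2,4,5} D(Z)={1,4,5,6,7,8} D(X)={2,4,5,7,8}: W {1,2,4,5}->{1,2,4}; Z {1,4,5,6,7,8}->{1,4,5,6,7}; X {2,4,5,7,8}->{2,5,7,8}
So after constraint 3: D(X)={2,5,7,8}, size = 4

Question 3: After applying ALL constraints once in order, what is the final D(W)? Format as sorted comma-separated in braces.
Answer: {1,2,4}

Derivation:
Constraint 1 (W != X) on D(W)={1,2,4,5} D(X)={2,4,5,7,8}: no change
Constraint 2 (Z != X) on D(Z)={1,4,5,6,7,8} D(X)={2,4,5,7,8}: no change
Constraint 3 (W + Z = X) on D(W)={1,2,4,5} D(Z)={1,4,5,6,7,8} D(X)={2,4,5,7,8}: W {1,2,4,5}->{1,2,4}; Z {1,4,5,6,7,8}->{1,4,5,6,7}; X {2,4,5,7,8}->{2,5,7,8}
So after all 3 constraints: D(W) = {1,2,4}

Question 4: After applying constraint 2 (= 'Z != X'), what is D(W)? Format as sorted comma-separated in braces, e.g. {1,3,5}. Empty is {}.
Answer: {1,2,4,5}

Derivation:
Constraint 1 (W != X) on D(W)={1,2,4,5} D(X)={2,4,5,7,8}: no change
Constraint 2 (Z != X) on D(Z)={1,4,5,6,7,8} D(X)={2,4,5,7,8}: no change
So after constraint 2: D(W) = {1,2,4,5}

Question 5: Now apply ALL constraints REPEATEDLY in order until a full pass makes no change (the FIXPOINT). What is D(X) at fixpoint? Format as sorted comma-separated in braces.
pass 0 (initial): D(X)={2,4,5,7,8}
pass 1: W {1,2,4,5}->{1,2,4}; X {2,4,5,7,8}->{2,5,7,8}; Z {1,4,5,6,7,8}->{1,4,5,6,7}
pass 2: no change
Fixpoint after 2 passes: D(X) = {2,5,7,8}

Answer: {2,5,7,8}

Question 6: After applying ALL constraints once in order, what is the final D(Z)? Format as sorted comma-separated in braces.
Constraint 1 (W != X) on D(W)={1,2,4,5} D(X)={2,4,5,7,8}: no change
Constraint 2 (Z != X) on D(Z)={1,4,5,6,7,8} D(X)={2,4,5,7,8}: no change
Constraint 3 (W + Z = X) on D(W)={1,2,4,5} D(Z)={1,4,5,6,7,8} D(X)={2,4,5,7,8}: W {1,2,4,5}->{1,2,4}; Z {1,4,5,6,7,8}->{1,4,5,6,7}; X {2,4,5,7,8}->{2,5,7,8}
So after all 3 constraints: D(Z) = {1,4,5,6,7}

Answer: {1,4,5,6,7}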